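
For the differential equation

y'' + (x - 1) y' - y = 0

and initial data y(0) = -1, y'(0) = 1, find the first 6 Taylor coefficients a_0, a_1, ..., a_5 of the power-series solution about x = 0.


Ansatz: y(x) = sum_{n>=0} a_n x^n, so y'(x) = sum_{n>=1} n a_n x^(n-1) and y''(x) = sum_{n>=2} n(n-1) a_n x^(n-2).
Substitute into P(x) y'' + Q(x) y' + R(x) y = 0 with P(x) = 1, Q(x) = x - 1, R(x) = -1, and match powers of x.
Initial conditions: a_0 = -1, a_1 = 1.
Setting the coefficient of each power of x to zero and solving order by order (substituting the coefficients already found):
  x^0: 2 a_2 - a_1 - a_0 = 0  ->  2 a_2 = a_1 + a_0 = 0  ->  a_2 = 0
  x^1: 6 a_3 - 2 a_2 = 0  ->  6 a_3 = 2 a_2 = 0  ->  a_3 = 0
  x^2: 12 a_4 - 3 a_3 + a_2 = 0  ->  12 a_4 = 3 a_3 - a_2 = 0  ->  a_4 = 0
  x^3: 20 a_5 - 4 a_4 + 2 a_3 = 0  ->  20 a_5 = 4 a_4 - 2 a_3 = 0  ->  a_5 = 0
Truncated series: y(x) = -1 + x + O(x^6).

a_0 = -1; a_1 = 1; a_2 = 0; a_3 = 0; a_4 = 0; a_5 = 0


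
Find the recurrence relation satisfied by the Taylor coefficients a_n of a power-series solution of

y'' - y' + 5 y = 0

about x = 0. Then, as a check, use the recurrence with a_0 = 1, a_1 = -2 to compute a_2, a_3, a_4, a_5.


Substitute y = sum_n a_n x^n.
y''(x) has coefficient (n+2)(n+1) a_{n+2} at x^n;
-y'(x) has coefficient -(n+1) a_{n+1} at x^n;
5 y(x) has coefficient 5 a_n at x^n.
Matching x^n: (n+2)(n+1) a_{n+2} - (n+1) a_{n+1} + 5 a_n = 0.
Thus a_{n+2} = [(n+1) a_{n+1} - 5 a_n] / ((n+1)(n+2)).

Check with a_0 = 1, a_1 = -2 (apply the recurrence for n = 0, 1, 2, 3): a_0 = 1, a_1 = -2, a_2 = -7/2, a_3 = 1/2, a_4 = 19/12, a_5 = 23/120.

a_(n+2) = [(n+1) a_(n+1) - 5 a_n] / ((n+1)(n+2)); check: a_0 = 1, a_1 = -2, a_2 = -7/2, a_3 = 1/2, a_4 = 19/12, a_5 = 23/120


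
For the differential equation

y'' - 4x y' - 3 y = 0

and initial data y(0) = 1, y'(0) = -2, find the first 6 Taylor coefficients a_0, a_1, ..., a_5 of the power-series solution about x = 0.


Ansatz: y(x) = sum_{n>=0} a_n x^n, so y'(x) = sum_{n>=1} n a_n x^(n-1) and y''(x) = sum_{n>=2} n(n-1) a_n x^(n-2).
Substitute into P(x) y'' + Q(x) y' + R(x) y = 0 with P(x) = 1, Q(x) = -4x, R(x) = -3, and match powers of x.
Initial conditions: a_0 = 1, a_1 = -2.
Setting the coefficient of each power of x to zero and solving order by order (substituting the coefficients already found):
  x^0: 2 a_2 - 3 a_0 = 0  ->  2 a_2 = 3 a_0 = 3  ->  a_2 = 3/2
  x^1: 6 a_3 - 7 a_1 = 0  ->  6 a_3 = 7 a_1 = -14  ->  a_3 = -7/3
  x^2: 12 a_4 - 11 a_2 = 0  ->  12 a_4 = 11 a_2 = 33/2  ->  a_4 = 11/8
  x^3: 20 a_5 - 15 a_3 = 0  ->  20 a_5 = 15 a_3 = -35  ->  a_5 = -7/4
Truncated series: y(x) = 1 - 2 x + (3/2) x^2 - (7/3) x^3 + (11/8) x^4 - (7/4) x^5 + O(x^6).

a_0 = 1; a_1 = -2; a_2 = 3/2; a_3 = -7/3; a_4 = 11/8; a_5 = -7/4


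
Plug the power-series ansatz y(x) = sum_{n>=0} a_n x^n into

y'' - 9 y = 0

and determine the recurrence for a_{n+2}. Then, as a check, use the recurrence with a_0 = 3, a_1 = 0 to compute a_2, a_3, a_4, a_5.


Substitute y = sum_n a_n x^n into y'' + (const) y = 0.
y''(x) = sum_{n>=0} (n+2)(n+1) a_{n+2} x^n.
The ODE becomes sum_n [(n+2)(n+1) a_{n+2} - 9 a_n] x^n = 0.
Setting each coefficient to zero gives the recurrence:
  (n+2)(n+1) a_{n+2} - 9 a_n = 0,
  a_{n+2} = 9 / ((n+1)(n+2)) a_n.

Check with a_0 = 3, a_1 = 0 (apply the recurrence for n = 0, 1, 2, 3): a_0 = 3, a_1 = 0, a_2 = 27/2, a_3 = 0, a_4 = 81/8, a_5 = 0.

a_{n+2} = 9/((n+1)(n+2)) * a_n; check: a_0 = 3, a_1 = 0, a_2 = 27/2, a_3 = 0, a_4 = 81/8, a_5 = 0


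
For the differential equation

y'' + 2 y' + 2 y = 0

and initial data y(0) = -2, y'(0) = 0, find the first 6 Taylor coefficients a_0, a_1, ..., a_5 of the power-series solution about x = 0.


Ansatz: y(x) = sum_{n>=0} a_n x^n, so y'(x) = sum_{n>=1} n a_n x^(n-1) and y''(x) = sum_{n>=2} n(n-1) a_n x^(n-2).
Substitute into P(x) y'' + Q(x) y' + R(x) y = 0 with P(x) = 1, Q(x) = 2, R(x) = 2, and match powers of x.
Initial conditions: a_0 = -2, a_1 = 0.
Setting the coefficient of each power of x to zero and solving order by order (substituting the coefficients already found):
  x^0: 2 a_2 + 2 a_1 + 2 a_0 = 0  ->  2 a_2 = -2 a_1 - 2 a_0 = 4  ->  a_2 = 2
  x^1: 6 a_3 + 4 a_2 + 2 a_1 = 0  ->  6 a_3 = -4 a_2 - 2 a_1 = -8  ->  a_3 = -4/3
  x^2: 12 a_4 + 6 a_3 + 2 a_2 = 0  ->  12 a_4 = -6 a_3 - 2 a_2 = 4  ->  a_4 = 1/3
  x^3: 20 a_5 + 8 a_4 + 2 a_3 = 0  ->  20 a_5 = -8 a_4 - 2 a_3 = 0  ->  a_5 = 0
Truncated series: y(x) = -2 + 2 x^2 - (4/3) x^3 + (1/3) x^4 + O(x^6).

a_0 = -2; a_1 = 0; a_2 = 2; a_3 = -4/3; a_4 = 1/3; a_5 = 0


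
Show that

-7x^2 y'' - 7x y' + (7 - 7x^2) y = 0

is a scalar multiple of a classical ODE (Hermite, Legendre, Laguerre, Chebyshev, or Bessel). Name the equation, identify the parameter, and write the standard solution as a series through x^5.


All three coefficients share the factor -7; dividing through by -7 gives  x^2 y'' + x y' + (x^2 - 1) y = 0.
This matches the Bessel equation x^2 y'' + x y' + (x^2 - nu^2) y = 0 with nu^2 = 1, so nu = 1; the solution bounded at x = 0 is J_1(x).
Frobenius at x = 0: indicial roots ±nu; for r = nu the recurrence k(k + 2nu) c_k = -c_{k-2} gives the standard series J_nu(x) = sum_{k>=0} (-1)^k / (k! (k+nu)!) (x/2)^(2k+nu). Evaluate the first 3 terms:
  k = 0: (-1)^0 / (0! * 1! * 2^1) x^1 = 1/(1*1*2) x^1 = (1/2) x^1
  k = 1: (-1)^1 / (1! * 2! * 2^3) x^3 = -1/(1*2*8) x^3 = (-1/16) x^3
  k = 2: (-1)^2 / (2! * 3! * 2^5) x^5 = 1/(2*6*32) x^5 = (1/384) x^5
Hence J_1(x) = x^5/384 - x^3/16 + x/2 + ....

J_1(x); series = x^5/384 - x^3/16 + x/2


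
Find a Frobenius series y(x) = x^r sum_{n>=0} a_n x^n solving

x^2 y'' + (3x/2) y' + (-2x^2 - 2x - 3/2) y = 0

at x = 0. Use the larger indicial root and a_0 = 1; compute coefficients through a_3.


Write in Frobenius form y'' + (p(x)/x) y' + (q(x)/x^2) y = 0:
  p(x) = 3/2,  q(x) = -2x^2 - 2x - 3/2.
Indicial equation: r(r-1) + (3/2) r + (-3/2) = 0 -> roots r_1 = 1, r_2 = -3/2.
Take r = r_1 = 1. Let y(x) = x^r sum_{n>=0} a_n x^n with a_0 = 1.
Substitute y = x^r sum a_n x^n and match x^{r+n}. The recurrence is
  D(n) a_n - 2 a_{n-1} - 2 a_{n-2} = 0,  where D(n) = (r+n)(r+n-1) + (3/2)(r+n) + (-3/2).
  a_n = [2 a_{n-1} + 2 a_{n-2}] / D(n).
Since the indicial polynomial factors as (r - r_1)(r - r_2), D(n) = (r_1 + n - r_1)(r_1 + n - r_2) = n(n + 5/2).
Evaluating step by step (a_0 = 1):
  n = 1: D(1) = 1(1 + 5/2) = 7/2; numerator = 2(1) = 2; a_1 = (2)/(7/2) = 4/7
  n = 2: D(2) = 2(2 + 5/2) = 9; numerator = 2(4/7) + 2(1) = 22/7; a_2 = (22/7)/(9) = 22/63
  n = 3: D(3) = 3(3 + 5/2) = 33/2; numerator = 2(22/63) + 2(4/7) = 116/63; a_3 = (116/63)/(33/2) = 232/2079

r = 1; a_0 = 1; a_1 = 4/7; a_2 = 22/63; a_3 = 232/2079


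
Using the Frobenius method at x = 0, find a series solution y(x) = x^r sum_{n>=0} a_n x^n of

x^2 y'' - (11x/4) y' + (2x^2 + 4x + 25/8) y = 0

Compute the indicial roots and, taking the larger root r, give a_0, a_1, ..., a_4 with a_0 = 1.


Write in Frobenius form y'' + (p(x)/x) y' + (q(x)/x^2) y = 0:
  p(x) = -11/4,  q(x) = 2x^2 + 4x + 25/8.
Indicial equation: r(r-1) + (-11/4) r + (25/8) = 0 -> roots r_1 = 5/2, r_2 = 5/4.
Take r = r_1 = 5/2. Let y(x) = x^r sum_{n>=0} a_n x^n with a_0 = 1.
Substitute y = x^r sum a_n x^n and match x^{r+n}. The recurrence is
  D(n) a_n + 4 a_{n-1} + 2 a_{n-2} = 0,  where D(n) = (r+n)(r+n-1) + (-11/4)(r+n) + (25/8).
  a_n = [-4 a_{n-1} - 2 a_{n-2}] / D(n).
Since the indicial polynomial factors as (r - r_1)(r - r_2), D(n) = (r_1 + n - r_1)(r_1 + n - r_2) = n(n + 5/4).
Evaluating step by step (a_0 = 1):
  n = 1: D(1) = 1(1 + 5/4) = 9/4; numerator = -4(1) = -4; a_1 = (-4)/(9/4) = -16/9
  n = 2: D(2) = 2(2 + 5/4) = 13/2; numerator = -4(-16/9) - 2(1) = 46/9; a_2 = (46/9)/(13/2) = 92/117
  n = 3: D(3) = 3(3 + 5/4) = 51/4; numerator = -4(92/117) - 2(-16/9) = 16/39; a_3 = (16/39)/(51/4) = 64/1989
  n = 4: D(4) = 4(4 + 5/4) = 21; numerator = -4(64/1989) - 2(92/117) = -376/221; a_4 = (-376/221)/(21) = -376/4641

r = 5/2; a_0 = 1; a_1 = -16/9; a_2 = 92/117; a_3 = 64/1989; a_4 = -376/4641


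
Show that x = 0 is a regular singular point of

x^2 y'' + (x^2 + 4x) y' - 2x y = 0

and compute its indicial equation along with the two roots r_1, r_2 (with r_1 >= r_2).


Divide by x^2 to reach normal form y'' + P_1(x) y' + P_2(x) y = 0 with P_1(x) = 1 + 4/x and P_2(x) = -2/x.
x = 0 is a singular point because the y'-coefficient 1 + 4/x has a pole at x = 0 and the y-coefficient -2/x has a pole at x = 0.
It is a regular singular point because x P_1(x) = p(x) = x + 4 and x^2 P_2(x) = q(x) = -2x are polynomials, hence analytic at x = 0.
p(0) = 4,  q(0) = 0.
Indicial equation: r(r-1) + p(0) r + q(0) = 0, i.e. r^2 + (p(0) - 1) r + q(0) = 0, i.e. r^2 + 3 r = 0.
Discriminant: (3)^2 - 4(0) = 9, so r = (-3 ± 3)/2.
Solving: r_1 = 0, r_2 = -3.

indicial: r^2 + 3 r = 0; roots r_1 = 0, r_2 = -3


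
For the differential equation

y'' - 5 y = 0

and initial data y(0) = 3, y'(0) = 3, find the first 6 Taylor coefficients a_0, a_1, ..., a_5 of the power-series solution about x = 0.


Ansatz: y(x) = sum_{n>=0} a_n x^n, so y'(x) = sum_{n>=1} n a_n x^(n-1) and y''(x) = sum_{n>=2} n(n-1) a_n x^(n-2).
Substitute into P(x) y'' + Q(x) y' + R(x) y = 0 with P(x) = 1, Q(x) = 0, R(x) = -5, and match powers of x.
Initial conditions: a_0 = 3, a_1 = 3.
Setting the coefficient of each power of x to zero and solving order by order (substituting the coefficients already found):
  x^0: 2 a_2 - 5 a_0 = 0  ->  2 a_2 = 5 a_0 = 15  ->  a_2 = 15/2
  x^1: 6 a_3 - 5 a_1 = 0  ->  6 a_3 = 5 a_1 = 15  ->  a_3 = 5/2
  x^2: 12 a_4 - 5 a_2 = 0  ->  12 a_4 = 5 a_2 = 75/2  ->  a_4 = 25/8
  x^3: 20 a_5 - 5 a_3 = 0  ->  20 a_5 = 5 a_3 = 25/2  ->  a_5 = 5/8
Truncated series: y(x) = 3 + 3 x + (15/2) x^2 + (5/2) x^3 + (25/8) x^4 + (5/8) x^5 + O(x^6).

a_0 = 3; a_1 = 3; a_2 = 15/2; a_3 = 5/2; a_4 = 25/8; a_5 = 5/8


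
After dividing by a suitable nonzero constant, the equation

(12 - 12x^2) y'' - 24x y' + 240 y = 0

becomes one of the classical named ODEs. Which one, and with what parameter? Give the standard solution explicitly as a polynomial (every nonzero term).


All three coefficients share the factor 12; dividing through by 12 gives  (1 - x^2) y'' - 2x y' + 20 y = 0.
This matches the Legendre equation (1 - x^2) y'' - 2x y' + n(n+1) y = 0 (note the -2x y' term) with n(n+1) = 20, so n = 4; the polynomial solution is P_4(x).
With y = sum_k a_k x^k, matching x^k gives (k+2)(k+1) a_{k+2} = [k(k+1) - n(n+1)] a_k = (k - 4)(k + 5) a_k. The right side vanishes at k = 4, so the series with the parity of 4 terminates at degree 4.
Standard normalization (P_n(1) = 1): leading coefficient (2n)!/(2^n (n!)^2) = 40320/(16*576) = 35/8, so a_4 = 35/8. Work downward with a_k = (k+1)(k+2) a_{k+2} / ((k - 4)(k + 5)):
  a_2 = (3)(4)(35/8) / ((2 - 4)(2 + 5)) = (105/2)/(-14) = -15/4
  a_0 = (1)(2)(-15/4) / ((0 - 4)(0 + 5)) = (-15/2)/(-20) = 3/8
Hence P_4(x) = 35 x^4/8 - 15 x^2/4 + 3/8.

P_4(x); series = 35 x^4/8 - 15 x^2/4 + 3/8


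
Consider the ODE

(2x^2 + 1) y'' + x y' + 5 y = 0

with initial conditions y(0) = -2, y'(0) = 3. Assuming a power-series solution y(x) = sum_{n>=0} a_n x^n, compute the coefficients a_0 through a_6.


Ansatz: y(x) = sum_{n>=0} a_n x^n, so y'(x) = sum_{n>=1} n a_n x^(n-1) and y''(x) = sum_{n>=2} n(n-1) a_n x^(n-2).
Substitute into P(x) y'' + Q(x) y' + R(x) y = 0 with P(x) = 2x^2 + 1, Q(x) = x, R(x) = 5, and match powers of x.
Initial conditions: a_0 = -2, a_1 = 3.
Setting the coefficient of each power of x to zero and solving order by order (substituting the coefficients already found):
  x^0: 2 a_2 + 5 a_0 = 0  ->  2 a_2 = -5 a_0 = 10  ->  a_2 = 5
  x^1: 6 a_3 + 6 a_1 = 0  ->  6 a_3 = -6 a_1 = -18  ->  a_3 = -3
  x^2: 12 a_4 + 11 a_2 = 0  ->  12 a_4 = -11 a_2 = -55  ->  a_4 = -55/12
  x^3: 20 a_5 + 20 a_3 = 0  ->  20 a_5 = -20 a_3 = 60  ->  a_5 = 3
  x^4: 30 a_6 + 33 a_4 = 0  ->  30 a_6 = -33 a_4 = 605/4  ->  a_6 = 121/24
Truncated series: y(x) = -2 + 3 x + 5 x^2 - 3 x^3 - (55/12) x^4 + 3 x^5 + (121/24) x^6 + O(x^7).

a_0 = -2; a_1 = 3; a_2 = 5; a_3 = -3; a_4 = -55/12; a_5 = 3; a_6 = 121/24


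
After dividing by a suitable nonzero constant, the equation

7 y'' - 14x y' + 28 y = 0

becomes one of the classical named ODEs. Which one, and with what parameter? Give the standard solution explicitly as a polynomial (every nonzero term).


All three coefficients share the factor 7; dividing through by 7 gives  y'' - 2x y' + 4 y = 0.
This matches the Hermite equation y'' - 2x y' + 2n y = 0 with 2n = 4, so n = 2; the polynomial solution is H_2(x).
With y = sum_k a_k x^k, matching x^k gives (k+2)(k+1) a_{k+2} = 2(k - n) a_k = 2(k - 2) a_k. The right side vanishes at k = 2, so the series with the parity of 2 terminates at degree 2.
Standard normalization: leading coefficient of H_n is 2^n, so a_2 = 2^2 = 4. Work downward with a_k = (k+1)(k+2) a_{k+2} / (2(k - n)):
  a_0 = (1)(2)(4) / (2(0 - 2)) = 8/(-4) = -2
Hence H_2(x) = 4 x^2 - 2.

H_2(x); series = 4 x^2 - 2


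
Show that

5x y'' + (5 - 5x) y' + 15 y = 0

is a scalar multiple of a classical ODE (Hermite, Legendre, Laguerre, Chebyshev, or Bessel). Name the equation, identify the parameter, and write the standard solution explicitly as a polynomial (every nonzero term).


All three coefficients share the factor 5; dividing through by 5 gives  x y'' + (1 - x) y' + 3 y = 0.
This matches the Laguerre equation x y'' + (1 - x) y' + n y = 0 with n = 3; the polynomial solution is L_3(x).
With y = sum_k a_k x^k, matching x^k gives (k+1)k a_{k+1} + (k+1) a_{k+1} - k a_k + n a_k = 0, i.e. (k+1)^2 a_{k+1} = (k - n) a_k = (k - 3) a_k. The right side vanishes at k = 3, so the series terminates at degree 3.
Standard normalization L_n(0) = 1 gives a_0 = 1. Work upward with a_{k+1} = (k - 3) a_k / (k+1)^2:
  a_1 = (0 - 3)(1) / 1^2 = -3/1 = -3
  a_2 = (1 - 3)(-3) / 2^2 = 6/4 = 3/2
  a_3 = (2 - 3)(3/2) / 3^2 = (-3/2)/9 = -1/6
Hence L_3(x) = -x^3/6 + 3 x^2/2 - 3 x + 1.

L_3(x); series = -x^3/6 + 3 x^2/2 - 3 x + 1


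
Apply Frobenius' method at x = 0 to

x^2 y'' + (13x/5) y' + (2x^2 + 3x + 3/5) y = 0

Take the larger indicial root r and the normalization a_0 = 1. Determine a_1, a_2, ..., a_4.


Write in Frobenius form y'' + (p(x)/x) y' + (q(x)/x^2) y = 0:
  p(x) = 13/5,  q(x) = 2x^2 + 3x + 3/5.
Indicial equation: r(r-1) + (13/5) r + (3/5) = 0 -> roots r_1 = -3/5, r_2 = -1.
Take r = r_1 = -3/5. Let y(x) = x^r sum_{n>=0} a_n x^n with a_0 = 1.
Substitute y = x^r sum a_n x^n and match x^{r+n}. The recurrence is
  D(n) a_n + 3 a_{n-1} + 2 a_{n-2} = 0,  where D(n) = (r+n)(r+n-1) + (13/5)(r+n) + (3/5).
  a_n = [-3 a_{n-1} - 2 a_{n-2}] / D(n).
Since the indicial polynomial factors as (r - r_1)(r - r_2), D(n) = (r_1 + n - r_1)(r_1 + n - r_2) = n(n + 2/5).
Evaluating step by step (a_0 = 1):
  n = 1: D(1) = 1(1 + 2/5) = 7/5; numerator = -3(1) = -3; a_1 = (-3)/(7/5) = -15/7
  n = 2: D(2) = 2(2 + 2/5) = 24/5; numerator = -3(-15/7) - 2(1) = 31/7; a_2 = (31/7)/(24/5) = 155/168
  n = 3: D(3) = 3(3 + 2/5) = 51/5; numerator = -3(155/168) - 2(-15/7) = 85/56; a_3 = (85/56)/(51/5) = 25/168
  n = 4: D(4) = 4(4 + 2/5) = 88/5; numerator = -3(25/168) - 2(155/168) = -55/24; a_4 = (-55/24)/(88/5) = -25/192

r = -3/5; a_0 = 1; a_1 = -15/7; a_2 = 155/168; a_3 = 25/168; a_4 = -25/192


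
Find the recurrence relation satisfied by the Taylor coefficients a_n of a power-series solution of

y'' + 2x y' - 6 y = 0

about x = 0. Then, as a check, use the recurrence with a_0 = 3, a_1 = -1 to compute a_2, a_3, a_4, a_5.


Substitute y = sum_n a_n x^n.
y''(x) has coefficient (n+2)(n+1) a_{n+2} at x^n;
2 x y'(x) has coefficient 2 n a_n at x^n (shift);
-6 y(x) has coefficient -6 a_n at x^n.
Matching x^n: (n+2)(n+1) a_{n+2} + (2n - 6) a_n = 0.
Thus a_{n+2} = (-2n + 6) / ((n+1)(n+2)) * a_n.

Check with a_0 = 3, a_1 = -1 (apply the recurrence for n = 0, 1, 2, 3): a_0 = 3, a_1 = -1, a_2 = 9, a_3 = -2/3, a_4 = 3/2, a_5 = 0.

a_(n+2) = (-2n + 6) / ((n+1)(n+2)) * a_n; check: a_0 = 3, a_1 = -1, a_2 = 9, a_3 = -2/3, a_4 = 3/2, a_5 = 0


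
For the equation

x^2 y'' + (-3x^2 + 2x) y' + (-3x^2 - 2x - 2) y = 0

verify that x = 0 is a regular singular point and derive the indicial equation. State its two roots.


Divide by x^2 to reach normal form y'' + P_1(x) y' + P_2(x) y = 0 with P_1(x) = -3 + 2/x and P_2(x) = -3 - 2/x - 2/x^2.
x = 0 is a singular point because the y'-coefficient -3 + 2/x has a pole at x = 0 and the y-coefficient -3 - 2/x - 2/x^2 has a pole at x = 0.
It is a regular singular point because x P_1(x) = p(x) = 2 - 3x and x^2 P_2(x) = q(x) = -3x^2 - 2x - 2 are polynomials, hence analytic at x = 0.
p(0) = 2,  q(0) = -2.
Indicial equation: r(r-1) + p(0) r + q(0) = 0, i.e. r^2 + (p(0) - 1) r + q(0) = 0, i.e. r^2 + 1 r - 2 = 0.
Discriminant: (1)^2 - 4(-2) = 9, so r = (-1 ± 3)/2.
Solving: r_1 = 1, r_2 = -2.

indicial: r^2 + 1 r - 2 = 0; roots r_1 = 1, r_2 = -2


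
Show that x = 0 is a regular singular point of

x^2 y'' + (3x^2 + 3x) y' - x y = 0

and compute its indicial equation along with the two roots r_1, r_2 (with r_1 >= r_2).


Divide by x^2 to reach normal form y'' + P_1(x) y' + P_2(x) y = 0 with P_1(x) = 3 + 3/x and P_2(x) = -1/x.
x = 0 is a singular point because the y'-coefficient 3 + 3/x has a pole at x = 0 and the y-coefficient -1/x has a pole at x = 0.
It is a regular singular point because x P_1(x) = p(x) = 3x + 3 and x^2 P_2(x) = q(x) = -x are polynomials, hence analytic at x = 0.
p(0) = 3,  q(0) = 0.
Indicial equation: r(r-1) + p(0) r + q(0) = 0, i.e. r^2 + (p(0) - 1) r + q(0) = 0, i.e. r^2 + 2 r = 0.
Discriminant: (2)^2 - 4(0) = 4, so r = (-2 ± 2)/2.
Solving: r_1 = 0, r_2 = -2.

indicial: r^2 + 2 r = 0; roots r_1 = 0, r_2 = -2


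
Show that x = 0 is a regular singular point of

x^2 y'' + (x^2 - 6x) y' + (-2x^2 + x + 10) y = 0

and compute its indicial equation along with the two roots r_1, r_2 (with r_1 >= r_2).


Divide by x^2 to reach normal form y'' + P_1(x) y' + P_2(x) y = 0 with P_1(x) = 1 - 6/x and P_2(x) = -2 + 1/x + 10/x^2.
x = 0 is a singular point because the y'-coefficient 1 - 6/x has a pole at x = 0 and the y-coefficient -2 + 1/x + 10/x^2 has a pole at x = 0.
It is a regular singular point because x P_1(x) = p(x) = x - 6 and x^2 P_2(x) = q(x) = -2x^2 + x + 10 are polynomials, hence analytic at x = 0.
p(0) = -6,  q(0) = 10.
Indicial equation: r(r-1) + p(0) r + q(0) = 0, i.e. r^2 + (p(0) - 1) r + q(0) = 0, i.e. r^2 - 7 r + 10 = 0.
Discriminant: (-7)^2 - 4(10) = 9, so r = (7 ± 3)/2.
Solving: r_1 = 5, r_2 = 2.

indicial: r^2 - 7 r + 10 = 0; roots r_1 = 5, r_2 = 2


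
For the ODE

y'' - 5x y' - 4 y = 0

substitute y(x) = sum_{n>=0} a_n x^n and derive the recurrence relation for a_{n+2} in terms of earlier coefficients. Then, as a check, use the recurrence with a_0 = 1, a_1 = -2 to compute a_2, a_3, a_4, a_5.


Substitute y = sum_n a_n x^n.
y''(x) has coefficient (n+2)(n+1) a_{n+2} at x^n;
-5 x y'(x) has coefficient -5 n a_n at x^n (shift);
-4 y(x) has coefficient -4 a_n at x^n.
Matching x^n: (n+2)(n+1) a_{n+2} + (-5n - 4) a_n = 0.
Thus a_{n+2} = (5n + 4) / ((n+1)(n+2)) * a_n.

Check with a_0 = 1, a_1 = -2 (apply the recurrence for n = 0, 1, 2, 3): a_0 = 1, a_1 = -2, a_2 = 2, a_3 = -3, a_4 = 7/3, a_5 = -57/20.

a_(n+2) = (5n + 4) / ((n+1)(n+2)) * a_n; check: a_0 = 1, a_1 = -2, a_2 = 2, a_3 = -3, a_4 = 7/3, a_5 = -57/20


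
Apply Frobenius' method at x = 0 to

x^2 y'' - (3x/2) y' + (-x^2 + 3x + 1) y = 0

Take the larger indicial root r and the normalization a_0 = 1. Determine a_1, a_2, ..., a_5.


Write in Frobenius form y'' + (p(x)/x) y' + (q(x)/x^2) y = 0:
  p(x) = -3/2,  q(x) = -x^2 + 3x + 1.
Indicial equation: r(r-1) + (-3/2) r + (1) = 0 -> roots r_1 = 2, r_2 = 1/2.
Take r = r_1 = 2. Let y(x) = x^r sum_{n>=0} a_n x^n with a_0 = 1.
Substitute y = x^r sum a_n x^n and match x^{r+n}. The recurrence is
  D(n) a_n + 3 a_{n-1} - 1 a_{n-2} = 0,  where D(n) = (r+n)(r+n-1) + (-3/2)(r+n) + (1).
  a_n = [-3 a_{n-1} + 1 a_{n-2}] / D(n).
Since the indicial polynomial factors as (r - r_1)(r - r_2), D(n) = (r_1 + n - r_1)(r_1 + n - r_2) = n(n + 3/2).
Evaluating step by step (a_0 = 1):
  n = 1: D(1) = 1(1 + 3/2) = 5/2; numerator = -3(1) = -3; a_1 = (-3)/(5/2) = -6/5
  n = 2: D(2) = 2(2 + 3/2) = 7; numerator = -3(-6/5) + 1(1) = 23/5; a_2 = (23/5)/(7) = 23/35
  n = 3: D(3) = 3(3 + 3/2) = 27/2; numerator = -3(23/35) + 1(-6/5) = -111/35; a_3 = (-111/35)/(27/2) = -74/315
  n = 4: D(4) = 4(4 + 3/2) = 22; numerator = -3(-74/315) + 1(23/35) = 143/105; a_4 = (143/105)/(22) = 13/210
  n = 5: D(5) = 5(5 + 3/2) = 65/2; numerator = -3(13/210) + 1(-74/315) = -53/126; a_5 = (-53/126)/(65/2) = -53/4095

r = 2; a_0 = 1; a_1 = -6/5; a_2 = 23/35; a_3 = -74/315; a_4 = 13/210; a_5 = -53/4095


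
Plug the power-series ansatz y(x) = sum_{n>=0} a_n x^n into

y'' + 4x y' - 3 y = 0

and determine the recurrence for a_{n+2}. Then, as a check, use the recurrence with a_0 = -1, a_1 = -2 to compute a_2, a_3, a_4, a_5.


Substitute y = sum_n a_n x^n.
y''(x) has coefficient (n+2)(n+1) a_{n+2} at x^n;
4 x y'(x) has coefficient 4 n a_n at x^n (shift);
-3 y(x) has coefficient -3 a_n at x^n.
Matching x^n: (n+2)(n+1) a_{n+2} + (4n - 3) a_n = 0.
Thus a_{n+2} = (-4n + 3) / ((n+1)(n+2)) * a_n.

Check with a_0 = -1, a_1 = -2 (apply the recurrence for n = 0, 1, 2, 3): a_0 = -1, a_1 = -2, a_2 = -3/2, a_3 = 1/3, a_4 = 5/8, a_5 = -3/20.

a_(n+2) = (-4n + 3) / ((n+1)(n+2)) * a_n; check: a_0 = -1, a_1 = -2, a_2 = -3/2, a_3 = 1/3, a_4 = 5/8, a_5 = -3/20


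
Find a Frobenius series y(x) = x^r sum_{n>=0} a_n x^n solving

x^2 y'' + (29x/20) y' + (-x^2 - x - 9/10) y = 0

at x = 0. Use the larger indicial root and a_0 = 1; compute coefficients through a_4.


Write in Frobenius form y'' + (p(x)/x) y' + (q(x)/x^2) y = 0:
  p(x) = 29/20,  q(x) = -x^2 - x - 9/10.
Indicial equation: r(r-1) + (29/20) r + (-9/10) = 0 -> roots r_1 = 3/4, r_2 = -6/5.
Take r = r_1 = 3/4. Let y(x) = x^r sum_{n>=0} a_n x^n with a_0 = 1.
Substitute y = x^r sum a_n x^n and match x^{r+n}. The recurrence is
  D(n) a_n - 1 a_{n-1} - 1 a_{n-2} = 0,  where D(n) = (r+n)(r+n-1) + (29/20)(r+n) + (-9/10).
  a_n = [1 a_{n-1} + 1 a_{n-2}] / D(n).
Since the indicial polynomial factors as (r - r_1)(r - r_2), D(n) = (r_1 + n - r_1)(r_1 + n - r_2) = n(n + 39/20).
Evaluating step by step (a_0 = 1):
  n = 1: D(1) = 1(1 + 39/20) = 59/20; numerator = 1(1) = 1; a_1 = (1)/(59/20) = 20/59
  n = 2: D(2) = 2(2 + 39/20) = 79/10; numerator = 1(20/59) + 1(1) = 79/59; a_2 = (79/59)/(79/10) = 10/59
  n = 3: D(3) = 3(3 + 39/20) = 297/20; numerator = 1(10/59) + 1(20/59) = 30/59; a_3 = (30/59)/(297/20) = 200/5841
  n = 4: D(4) = 4(4 + 39/20) = 119/5; numerator = 1(200/5841) + 1(10/59) = 1190/5841; a_4 = (1190/5841)/(119/5) = 50/5841

r = 3/4; a_0 = 1; a_1 = 20/59; a_2 = 10/59; a_3 = 200/5841; a_4 = 50/5841


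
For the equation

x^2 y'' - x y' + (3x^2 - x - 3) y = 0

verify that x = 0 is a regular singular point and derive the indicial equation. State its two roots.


Divide by x^2 to reach normal form y'' + P_1(x) y' + P_2(x) y = 0 with P_1(x) = -1/x and P_2(x) = 3 - 1/x - 3/x^2.
x = 0 is a singular point because the y'-coefficient -1/x has a pole at x = 0 and the y-coefficient 3 - 1/x - 3/x^2 has a pole at x = 0.
It is a regular singular point because x P_1(x) = p(x) = -1 and x^2 P_2(x) = q(x) = 3x^2 - x - 3 are polynomials, hence analytic at x = 0.
p(0) = -1,  q(0) = -3.
Indicial equation: r(r-1) + p(0) r + q(0) = 0, i.e. r^2 + (p(0) - 1) r + q(0) = 0, i.e. r^2 - 2 r - 3 = 0.
Discriminant: (-2)^2 - 4(-3) = 16, so r = (2 ± 4)/2.
Solving: r_1 = 3, r_2 = -1.

indicial: r^2 - 2 r - 3 = 0; roots r_1 = 3, r_2 = -1


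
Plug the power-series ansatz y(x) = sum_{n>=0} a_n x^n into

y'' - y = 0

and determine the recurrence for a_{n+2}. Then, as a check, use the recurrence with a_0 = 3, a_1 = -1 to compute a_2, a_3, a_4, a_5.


Substitute y = sum_n a_n x^n into y'' + (const) y = 0.
y''(x) = sum_{n>=0} (n+2)(n+1) a_{n+2} x^n.
The ODE becomes sum_n [(n+2)(n+1) a_{n+2} - 1 a_n] x^n = 0.
Setting each coefficient to zero gives the recurrence:
  (n+2)(n+1) a_{n+2} - 1 a_n = 0,
  a_{n+2} = 1 / ((n+1)(n+2)) a_n.

Check with a_0 = 3, a_1 = -1 (apply the recurrence for n = 0, 1, 2, 3): a_0 = 3, a_1 = -1, a_2 = 3/2, a_3 = -1/6, a_4 = 1/8, a_5 = -1/120.

a_{n+2} = 1/((n+1)(n+2)) * a_n; check: a_0 = 3, a_1 = -1, a_2 = 3/2, a_3 = -1/6, a_4 = 1/8, a_5 = -1/120


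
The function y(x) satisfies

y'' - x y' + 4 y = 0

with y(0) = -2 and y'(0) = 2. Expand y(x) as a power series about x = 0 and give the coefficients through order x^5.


Ansatz: y(x) = sum_{n>=0} a_n x^n, so y'(x) = sum_{n>=1} n a_n x^(n-1) and y''(x) = sum_{n>=2} n(n-1) a_n x^(n-2).
Substitute into P(x) y'' + Q(x) y' + R(x) y = 0 with P(x) = 1, Q(x) = -x, R(x) = 4, and match powers of x.
Initial conditions: a_0 = -2, a_1 = 2.
Setting the coefficient of each power of x to zero and solving order by order (substituting the coefficients already found):
  x^0: 2 a_2 + 4 a_0 = 0  ->  2 a_2 = -4 a_0 = 8  ->  a_2 = 4
  x^1: 6 a_3 + 3 a_1 = 0  ->  6 a_3 = -3 a_1 = -6  ->  a_3 = -1
  x^2: 12 a_4 + 2 a_2 = 0  ->  12 a_4 = -2 a_2 = -8  ->  a_4 = -2/3
  x^3: 20 a_5 + a_3 = 0  ->  20 a_5 = -a_3 = 1  ->  a_5 = 1/20
Truncated series: y(x) = -2 + 2 x + 4 x^2 - x^3 - (2/3) x^4 + (1/20) x^5 + O(x^6).

a_0 = -2; a_1 = 2; a_2 = 4; a_3 = -1; a_4 = -2/3; a_5 = 1/20


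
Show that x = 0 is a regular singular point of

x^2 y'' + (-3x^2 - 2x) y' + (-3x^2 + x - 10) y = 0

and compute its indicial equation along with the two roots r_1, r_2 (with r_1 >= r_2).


Divide by x^2 to reach normal form y'' + P_1(x) y' + P_2(x) y = 0 with P_1(x) = -3 - 2/x and P_2(x) = -3 + 1/x - 10/x^2.
x = 0 is a singular point because the y'-coefficient -3 - 2/x has a pole at x = 0 and the y-coefficient -3 + 1/x - 10/x^2 has a pole at x = 0.
It is a regular singular point because x P_1(x) = p(x) = -3x - 2 and x^2 P_2(x) = q(x) = -3x^2 + x - 10 are polynomials, hence analytic at x = 0.
p(0) = -2,  q(0) = -10.
Indicial equation: r(r-1) + p(0) r + q(0) = 0, i.e. r^2 + (p(0) - 1) r + q(0) = 0, i.e. r^2 - 3 r - 10 = 0.
Discriminant: (-3)^2 - 4(-10) = 49, so r = (3 ± 7)/2.
Solving: r_1 = 5, r_2 = -2.

indicial: r^2 - 3 r - 10 = 0; roots r_1 = 5, r_2 = -2


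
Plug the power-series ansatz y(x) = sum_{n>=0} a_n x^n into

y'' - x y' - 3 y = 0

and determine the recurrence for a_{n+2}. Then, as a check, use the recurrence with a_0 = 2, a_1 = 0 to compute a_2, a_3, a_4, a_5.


Substitute y = sum_n a_n x^n.
y''(x) has coefficient (n+2)(n+1) a_{n+2} at x^n;
-x y'(x) has coefficient -n a_n at x^n (shift);
-3 y(x) has coefficient -3 a_n at x^n.
Matching x^n: (n+2)(n+1) a_{n+2} + (-n - 3) a_n = 0.
Thus a_{n+2} = (n + 3) / ((n+1)(n+2)) * a_n.

Check with a_0 = 2, a_1 = 0 (apply the recurrence for n = 0, 1, 2, 3): a_0 = 2, a_1 = 0, a_2 = 3, a_3 = 0, a_4 = 5/4, a_5 = 0.

a_(n+2) = (n + 3) / ((n+1)(n+2)) * a_n; check: a_0 = 2, a_1 = 0, a_2 = 3, a_3 = 0, a_4 = 5/4, a_5 = 0


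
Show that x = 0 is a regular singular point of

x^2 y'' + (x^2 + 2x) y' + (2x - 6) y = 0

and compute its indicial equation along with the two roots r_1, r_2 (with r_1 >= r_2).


Divide by x^2 to reach normal form y'' + P_1(x) y' + P_2(x) y = 0 with P_1(x) = 1 + 2/x and P_2(x) = 2/x - 6/x^2.
x = 0 is a singular point because the y'-coefficient 1 + 2/x has a pole at x = 0 and the y-coefficient 2/x - 6/x^2 has a pole at x = 0.
It is a regular singular point because x P_1(x) = p(x) = x + 2 and x^2 P_2(x) = q(x) = 2x - 6 are polynomials, hence analytic at x = 0.
p(0) = 2,  q(0) = -6.
Indicial equation: r(r-1) + p(0) r + q(0) = 0, i.e. r^2 + (p(0) - 1) r + q(0) = 0, i.e. r^2 + 1 r - 6 = 0.
Discriminant: (1)^2 - 4(-6) = 25, so r = (-1 ± 5)/2.
Solving: r_1 = 2, r_2 = -3.

indicial: r^2 + 1 r - 6 = 0; roots r_1 = 2, r_2 = -3


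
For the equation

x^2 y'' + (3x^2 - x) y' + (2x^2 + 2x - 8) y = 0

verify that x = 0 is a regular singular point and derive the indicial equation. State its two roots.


Divide by x^2 to reach normal form y'' + P_1(x) y' + P_2(x) y = 0 with P_1(x) = 3 - 1/x and P_2(x) = 2 + 2/x - 8/x^2.
x = 0 is a singular point because the y'-coefficient 3 - 1/x has a pole at x = 0 and the y-coefficient 2 + 2/x - 8/x^2 has a pole at x = 0.
It is a regular singular point because x P_1(x) = p(x) = 3x - 1 and x^2 P_2(x) = q(x) = 2x^2 + 2x - 8 are polynomials, hence analytic at x = 0.
p(0) = -1,  q(0) = -8.
Indicial equation: r(r-1) + p(0) r + q(0) = 0, i.e. r^2 + (p(0) - 1) r + q(0) = 0, i.e. r^2 - 2 r - 8 = 0.
Discriminant: (-2)^2 - 4(-8) = 36, so r = (2 ± 6)/2.
Solving: r_1 = 4, r_2 = -2.

indicial: r^2 - 2 r - 8 = 0; roots r_1 = 4, r_2 = -2


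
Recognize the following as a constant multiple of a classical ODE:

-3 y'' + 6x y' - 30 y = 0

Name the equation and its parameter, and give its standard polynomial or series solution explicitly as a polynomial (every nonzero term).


All three coefficients share the factor -3; dividing through by -3 gives  y'' - 2x y' + 10 y = 0.
This matches the Hermite equation y'' - 2x y' + 2n y = 0 with 2n = 10, so n = 5; the polynomial solution is H_5(x).
With y = sum_k a_k x^k, matching x^k gives (k+2)(k+1) a_{k+2} = 2(k - n) a_k = 2(k - 5) a_k. The right side vanishes at k = 5, so the series with the parity of 5 terminates at degree 5.
Standard normalization: leading coefficient of H_n is 2^n, so a_5 = 2^5 = 32. Work downward with a_k = (k+1)(k+2) a_{k+2} / (2(k - n)):
  a_3 = (4)(5)(32) / (2(3 - 5)) = 640/(-4) = -160
  a_1 = (2)(3)(-160) / (2(1 - 5)) = -960/(-8) = 120
Hence H_5(x) = 32 x^5 - 160 x^3 + 120 x.

H_5(x); series = 32 x^5 - 160 x^3 + 120 x


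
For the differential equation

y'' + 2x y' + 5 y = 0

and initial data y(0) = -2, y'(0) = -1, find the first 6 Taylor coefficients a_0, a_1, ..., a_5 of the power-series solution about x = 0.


Ansatz: y(x) = sum_{n>=0} a_n x^n, so y'(x) = sum_{n>=1} n a_n x^(n-1) and y''(x) = sum_{n>=2} n(n-1) a_n x^(n-2).
Substitute into P(x) y'' + Q(x) y' + R(x) y = 0 with P(x) = 1, Q(x) = 2x, R(x) = 5, and match powers of x.
Initial conditions: a_0 = -2, a_1 = -1.
Setting the coefficient of each power of x to zero and solving order by order (substituting the coefficients already found):
  x^0: 2 a_2 + 5 a_0 = 0  ->  2 a_2 = -5 a_0 = 10  ->  a_2 = 5
  x^1: 6 a_3 + 7 a_1 = 0  ->  6 a_3 = -7 a_1 = 7  ->  a_3 = 7/6
  x^2: 12 a_4 + 9 a_2 = 0  ->  12 a_4 = -9 a_2 = -45  ->  a_4 = -15/4
  x^3: 20 a_5 + 11 a_3 = 0  ->  20 a_5 = -11 a_3 = -77/6  ->  a_5 = -77/120
Truncated series: y(x) = -2 - x + 5 x^2 + (7/6) x^3 - (15/4) x^4 - (77/120) x^5 + O(x^6).

a_0 = -2; a_1 = -1; a_2 = 5; a_3 = 7/6; a_4 = -15/4; a_5 = -77/120


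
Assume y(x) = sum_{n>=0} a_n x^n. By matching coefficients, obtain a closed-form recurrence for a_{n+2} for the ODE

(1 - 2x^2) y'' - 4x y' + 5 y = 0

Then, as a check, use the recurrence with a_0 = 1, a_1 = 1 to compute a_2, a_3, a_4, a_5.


Substitute y = sum_n a_n x^n.
(1 - 2 x^2) y'' contributes (n+2)(n+1) a_{n+2} - 2 n(n-1) a_n at x^n.
-4 x y'(x) contributes -4 n a_n at x^n.
5 y(x) contributes 5 a_n at x^n.
Matching x^n: (n+2)(n+1) a_{n+2} + (-2 n(n-1) - 4 n + 5) a_n = 0.
Thus a_{n+2} = (2 n(n-1) + 4 n - 5) / ((n+1)(n+2)) * a_n.

Check with a_0 = 1, a_1 = 1 (apply the recurrence for n = 0, 1, 2, 3): a_0 = 1, a_1 = 1, a_2 = -5/2, a_3 = -1/6, a_4 = -35/24, a_5 = -19/120.

a_(n+2) = (2 n(n-1) + 4 n - 5) / ((n+1)(n+2)) * a_n; check: a_0 = 1, a_1 = 1, a_2 = -5/2, a_3 = -1/6, a_4 = -35/24, a_5 = -19/120


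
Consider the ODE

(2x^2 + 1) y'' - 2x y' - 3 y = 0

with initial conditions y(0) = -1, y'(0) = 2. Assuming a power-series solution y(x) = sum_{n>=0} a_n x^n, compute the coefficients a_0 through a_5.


Ansatz: y(x) = sum_{n>=0} a_n x^n, so y'(x) = sum_{n>=1} n a_n x^(n-1) and y''(x) = sum_{n>=2} n(n-1) a_n x^(n-2).
Substitute into P(x) y'' + Q(x) y' + R(x) y = 0 with P(x) = 2x^2 + 1, Q(x) = -2x, R(x) = -3, and match powers of x.
Initial conditions: a_0 = -1, a_1 = 2.
Setting the coefficient of each power of x to zero and solving order by order (substituting the coefficients already found):
  x^0: 2 a_2 - 3 a_0 = 0  ->  2 a_2 = 3 a_0 = -3  ->  a_2 = -3/2
  x^1: 6 a_3 - 5 a_1 = 0  ->  6 a_3 = 5 a_1 = 10  ->  a_3 = 5/3
  x^2: 12 a_4 - 3 a_2 = 0  ->  12 a_4 = 3 a_2 = -9/2  ->  a_4 = -3/8
  x^3: 20 a_5 + 3 a_3 = 0  ->  20 a_5 = -3 a_3 = -5  ->  a_5 = -1/4
Truncated series: y(x) = -1 + 2 x - (3/2) x^2 + (5/3) x^3 - (3/8) x^4 - (1/4) x^5 + O(x^6).

a_0 = -1; a_1 = 2; a_2 = -3/2; a_3 = 5/3; a_4 = -3/8; a_5 = -1/4


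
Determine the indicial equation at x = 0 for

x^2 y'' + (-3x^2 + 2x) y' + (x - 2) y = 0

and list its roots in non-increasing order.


Divide by x^2 to reach normal form y'' + P_1(x) y' + P_2(x) y = 0 with P_1(x) = -3 + 2/x and P_2(x) = 1/x - 2/x^2.
x = 0 is a singular point because the y'-coefficient -3 + 2/x has a pole at x = 0 and the y-coefficient 1/x - 2/x^2 has a pole at x = 0.
It is a regular singular point because x P_1(x) = p(x) = 2 - 3x and x^2 P_2(x) = q(x) = x - 2 are polynomials, hence analytic at x = 0.
p(0) = 2,  q(0) = -2.
Indicial equation: r(r-1) + p(0) r + q(0) = 0, i.e. r^2 + (p(0) - 1) r + q(0) = 0, i.e. r^2 + 1 r - 2 = 0.
Discriminant: (1)^2 - 4(-2) = 9, so r = (-1 ± 3)/2.
Solving: r_1 = 1, r_2 = -2.

indicial: r^2 + 1 r - 2 = 0; roots r_1 = 1, r_2 = -2


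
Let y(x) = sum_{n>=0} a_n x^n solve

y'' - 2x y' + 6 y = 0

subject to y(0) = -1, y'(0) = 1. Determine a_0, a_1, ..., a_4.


Ansatz: y(x) = sum_{n>=0} a_n x^n, so y'(x) = sum_{n>=1} n a_n x^(n-1) and y''(x) = sum_{n>=2} n(n-1) a_n x^(n-2).
Substitute into P(x) y'' + Q(x) y' + R(x) y = 0 with P(x) = 1, Q(x) = -2x, R(x) = 6, and match powers of x.
Initial conditions: a_0 = -1, a_1 = 1.
Setting the coefficient of each power of x to zero and solving order by order (substituting the coefficients already found):
  x^0: 2 a_2 + 6 a_0 = 0  ->  2 a_2 = -6 a_0 = 6  ->  a_2 = 3
  x^1: 6 a_3 + 4 a_1 = 0  ->  6 a_3 = -4 a_1 = -4  ->  a_3 = -2/3
  x^2: 12 a_4 + 2 a_2 = 0  ->  12 a_4 = -2 a_2 = -6  ->  a_4 = -1/2
Truncated series: y(x) = -1 + x + 3 x^2 - (2/3) x^3 - (1/2) x^4 + O(x^5).

a_0 = -1; a_1 = 1; a_2 = 3; a_3 = -2/3; a_4 = -1/2


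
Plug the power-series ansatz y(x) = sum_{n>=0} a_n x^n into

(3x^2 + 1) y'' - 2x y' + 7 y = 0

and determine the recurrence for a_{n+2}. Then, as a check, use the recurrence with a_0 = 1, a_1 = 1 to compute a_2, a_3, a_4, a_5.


Substitute y = sum_n a_n x^n.
(1 + 3 x^2) y'' contributes (n+2)(n+1) a_{n+2} + 3 n(n-1) a_n at x^n.
-2 x y'(x) contributes -2 n a_n at x^n.
7 y(x) contributes 7 a_n at x^n.
Matching x^n: (n+2)(n+1) a_{n+2} + (3 n(n-1) - 2 n + 7) a_n = 0.
Thus a_{n+2} = (-3 n(n-1) + 2 n - 7) / ((n+1)(n+2)) * a_n.

Check with a_0 = 1, a_1 = 1 (apply the recurrence for n = 0, 1, 2, 3): a_0 = 1, a_1 = 1, a_2 = -7/2, a_3 = -5/6, a_4 = 21/8, a_5 = 19/24.

a_(n+2) = (-3 n(n-1) + 2 n - 7) / ((n+1)(n+2)) * a_n; check: a_0 = 1, a_1 = 1, a_2 = -7/2, a_3 = -5/6, a_4 = 21/8, a_5 = 19/24


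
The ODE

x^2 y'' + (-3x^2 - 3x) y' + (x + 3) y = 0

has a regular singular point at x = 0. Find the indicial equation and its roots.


Divide by x^2 to reach normal form y'' + P_1(x) y' + P_2(x) y = 0 with P_1(x) = -3 - 3/x and P_2(x) = 1/x + 3/x^2.
x = 0 is a singular point because the y'-coefficient -3 - 3/x has a pole at x = 0 and the y-coefficient 1/x + 3/x^2 has a pole at x = 0.
It is a regular singular point because x P_1(x) = p(x) = -3x - 3 and x^2 P_2(x) = q(x) = x + 3 are polynomials, hence analytic at x = 0.
p(0) = -3,  q(0) = 3.
Indicial equation: r(r-1) + p(0) r + q(0) = 0, i.e. r^2 + (p(0) - 1) r + q(0) = 0, i.e. r^2 - 4 r + 3 = 0.
Discriminant: (-4)^2 - 4(3) = 4, so r = (4 ± 2)/2.
Solving: r_1 = 3, r_2 = 1.

indicial: r^2 - 4 r + 3 = 0; roots r_1 = 3, r_2 = 1


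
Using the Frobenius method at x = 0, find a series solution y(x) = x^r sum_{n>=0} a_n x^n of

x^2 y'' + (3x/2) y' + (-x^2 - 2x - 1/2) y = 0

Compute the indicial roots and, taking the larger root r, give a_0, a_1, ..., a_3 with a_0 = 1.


Write in Frobenius form y'' + (p(x)/x) y' + (q(x)/x^2) y = 0:
  p(x) = 3/2,  q(x) = -x^2 - 2x - 1/2.
Indicial equation: r(r-1) + (3/2) r + (-1/2) = 0 -> roots r_1 = 1/2, r_2 = -1.
Take r = r_1 = 1/2. Let y(x) = x^r sum_{n>=0} a_n x^n with a_0 = 1.
Substitute y = x^r sum a_n x^n and match x^{r+n}. The recurrence is
  D(n) a_n - 2 a_{n-1} - 1 a_{n-2} = 0,  where D(n) = (r+n)(r+n-1) + (3/2)(r+n) + (-1/2).
  a_n = [2 a_{n-1} + 1 a_{n-2}] / D(n).
Since the indicial polynomial factors as (r - r_1)(r - r_2), D(n) = (r_1 + n - r_1)(r_1 + n - r_2) = n(n + 3/2).
Evaluating step by step (a_0 = 1):
  n = 1: D(1) = 1(1 + 3/2) = 5/2; numerator = 2(1) = 2; a_1 = (2)/(5/2) = 4/5
  n = 2: D(2) = 2(2 + 3/2) = 7; numerator = 2(4/5) + 1(1) = 13/5; a_2 = (13/5)/(7) = 13/35
  n = 3: D(3) = 3(3 + 3/2) = 27/2; numerator = 2(13/35) + 1(4/5) = 54/35; a_3 = (54/35)/(27/2) = 4/35

r = 1/2; a_0 = 1; a_1 = 4/5; a_2 = 13/35; a_3 = 4/35


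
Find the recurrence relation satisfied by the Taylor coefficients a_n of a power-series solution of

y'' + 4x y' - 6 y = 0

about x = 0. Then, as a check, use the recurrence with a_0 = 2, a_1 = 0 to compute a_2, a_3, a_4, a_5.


Substitute y = sum_n a_n x^n.
y''(x) has coefficient (n+2)(n+1) a_{n+2} at x^n;
4 x y'(x) has coefficient 4 n a_n at x^n (shift);
-6 y(x) has coefficient -6 a_n at x^n.
Matching x^n: (n+2)(n+1) a_{n+2} + (4n - 6) a_n = 0.
Thus a_{n+2} = (-4n + 6) / ((n+1)(n+2)) * a_n.

Check with a_0 = 2, a_1 = 0 (apply the recurrence for n = 0, 1, 2, 3): a_0 = 2, a_1 = 0, a_2 = 6, a_3 = 0, a_4 = -1, a_5 = 0.

a_(n+2) = (-4n + 6) / ((n+1)(n+2)) * a_n; check: a_0 = 2, a_1 = 0, a_2 = 6, a_3 = 0, a_4 = -1, a_5 = 0


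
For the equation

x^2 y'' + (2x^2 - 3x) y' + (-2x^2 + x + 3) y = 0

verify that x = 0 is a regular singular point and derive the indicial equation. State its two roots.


Divide by x^2 to reach normal form y'' + P_1(x) y' + P_2(x) y = 0 with P_1(x) = 2 - 3/x and P_2(x) = -2 + 1/x + 3/x^2.
x = 0 is a singular point because the y'-coefficient 2 - 3/x has a pole at x = 0 and the y-coefficient -2 + 1/x + 3/x^2 has a pole at x = 0.
It is a regular singular point because x P_1(x) = p(x) = 2x - 3 and x^2 P_2(x) = q(x) = -2x^2 + x + 3 are polynomials, hence analytic at x = 0.
p(0) = -3,  q(0) = 3.
Indicial equation: r(r-1) + p(0) r + q(0) = 0, i.e. r^2 + (p(0) - 1) r + q(0) = 0, i.e. r^2 - 4 r + 3 = 0.
Discriminant: (-4)^2 - 4(3) = 4, so r = (4 ± 2)/2.
Solving: r_1 = 3, r_2 = 1.

indicial: r^2 - 4 r + 3 = 0; roots r_1 = 3, r_2 = 1


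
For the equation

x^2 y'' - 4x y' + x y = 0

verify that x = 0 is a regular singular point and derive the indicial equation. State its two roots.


Divide by x^2 to reach normal form y'' + P_1(x) y' + P_2(x) y = 0 with P_1(x) = -4/x and P_2(x) = 1/x.
x = 0 is a singular point because the y'-coefficient -4/x has a pole at x = 0 and the y-coefficient 1/x has a pole at x = 0.
It is a regular singular point because x P_1(x) = p(x) = -4 and x^2 P_2(x) = q(x) = x are polynomials, hence analytic at x = 0.
p(0) = -4,  q(0) = 0.
Indicial equation: r(r-1) + p(0) r + q(0) = 0, i.e. r^2 + (p(0) - 1) r + q(0) = 0, i.e. r^2 - 5 r = 0.
Discriminant: (-5)^2 - 4(0) = 25, so r = (5 ± 5)/2.
Solving: r_1 = 5, r_2 = 0.

indicial: r^2 - 5 r = 0; roots r_1 = 5, r_2 = 0


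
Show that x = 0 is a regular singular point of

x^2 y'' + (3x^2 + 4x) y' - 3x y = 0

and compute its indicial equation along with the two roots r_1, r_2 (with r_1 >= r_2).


Divide by x^2 to reach normal form y'' + P_1(x) y' + P_2(x) y = 0 with P_1(x) = 3 + 4/x and P_2(x) = -3/x.
x = 0 is a singular point because the y'-coefficient 3 + 4/x has a pole at x = 0 and the y-coefficient -3/x has a pole at x = 0.
It is a regular singular point because x P_1(x) = p(x) = 3x + 4 and x^2 P_2(x) = q(x) = -3x are polynomials, hence analytic at x = 0.
p(0) = 4,  q(0) = 0.
Indicial equation: r(r-1) + p(0) r + q(0) = 0, i.e. r^2 + (p(0) - 1) r + q(0) = 0, i.e. r^2 + 3 r = 0.
Discriminant: (3)^2 - 4(0) = 9, so r = (-3 ± 3)/2.
Solving: r_1 = 0, r_2 = -3.

indicial: r^2 + 3 r = 0; roots r_1 = 0, r_2 = -3


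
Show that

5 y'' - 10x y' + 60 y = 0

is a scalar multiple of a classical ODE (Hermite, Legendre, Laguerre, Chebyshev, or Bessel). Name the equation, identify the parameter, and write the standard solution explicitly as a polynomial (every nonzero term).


All three coefficients share the factor 5; dividing through by 5 gives  y'' - 2x y' + 12 y = 0.
This matches the Hermite equation y'' - 2x y' + 2n y = 0 with 2n = 12, so n = 6; the polynomial solution is H_6(x).
With y = sum_k a_k x^k, matching x^k gives (k+2)(k+1) a_{k+2} = 2(k - n) a_k = 2(k - 6) a_k. The right side vanishes at k = 6, so the series with the parity of 6 terminates at degree 6.
Standard normalization: leading coefficient of H_n is 2^n, so a_6 = 2^6 = 64. Work downward with a_k = (k+1)(k+2) a_{k+2} / (2(k - n)):
  a_4 = (5)(6)(64) / (2(4 - 6)) = 1920/(-4) = -480
  a_2 = (3)(4)(-480) / (2(2 - 6)) = -5760/(-8) = 720
  a_0 = (1)(2)(720) / (2(0 - 6)) = 1440/(-12) = -120
Hence H_6(x) = 64 x^6 - 480 x^4 + 720 x^2 - 120.

H_6(x); series = 64 x^6 - 480 x^4 + 720 x^2 - 120
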